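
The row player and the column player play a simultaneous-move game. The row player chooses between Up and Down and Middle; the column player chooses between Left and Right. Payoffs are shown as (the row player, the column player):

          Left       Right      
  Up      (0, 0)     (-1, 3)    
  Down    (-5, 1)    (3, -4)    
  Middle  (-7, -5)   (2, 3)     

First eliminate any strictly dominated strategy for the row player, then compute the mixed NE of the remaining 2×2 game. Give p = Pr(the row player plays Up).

p = 5/8

The row player's strategy Middle is strictly dominated by Down: -5 > -7 and 3 > 2. Eliminate Middle.
In a mixed equilibrium the column player is indifferent between Left and Right; this condition fixes p.
  the column player's expected payoff from Left: p·0 + (1−p)·1 = -p + 1
  the column player's expected payoff from Right: p·3 + (1−p)·(-4) = 7p - 4
  -p + 1 = 7p - 4  ⇒  -8p = -5  ⇒  p = 5/8.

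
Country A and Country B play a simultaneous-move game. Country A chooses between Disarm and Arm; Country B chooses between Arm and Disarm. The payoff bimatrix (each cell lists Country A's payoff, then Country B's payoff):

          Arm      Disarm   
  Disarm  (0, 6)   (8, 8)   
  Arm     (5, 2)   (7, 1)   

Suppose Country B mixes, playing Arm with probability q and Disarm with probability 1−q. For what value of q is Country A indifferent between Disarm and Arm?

For Country A to be willing to mix, Country A must be indifferent between Disarm and Arm, which pins down Country B's mix.
  Country A's payoff to Disarm: q·0 + (1−q)·8 = -8q + 8
  Country A's payoff to Arm: q·5 + (1−q)·7 = -2q + 7
  -8q + 8 = -2q + 7  ⇒  -6q = -1  ⇒  q = 1/6.

q = 1/6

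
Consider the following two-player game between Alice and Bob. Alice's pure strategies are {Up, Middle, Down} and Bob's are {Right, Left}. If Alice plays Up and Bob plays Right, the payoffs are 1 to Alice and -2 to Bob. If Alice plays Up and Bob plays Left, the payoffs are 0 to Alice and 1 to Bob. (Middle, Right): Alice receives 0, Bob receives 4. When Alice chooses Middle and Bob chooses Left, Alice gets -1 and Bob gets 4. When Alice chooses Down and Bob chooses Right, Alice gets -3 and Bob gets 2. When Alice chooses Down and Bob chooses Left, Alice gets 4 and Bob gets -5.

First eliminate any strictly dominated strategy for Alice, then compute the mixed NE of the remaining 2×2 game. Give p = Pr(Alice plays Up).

p = 7/10

Alice's strategy Middle is strictly dominated by Up: 1 > 0 and 0 > -1. Eliminate Middle.
Alice's mix must leave Bob indifferent between Right and Left.
  Bob's payoff to Right: p·(-2) + (1−p)·2 = -4p + 2
  Bob's payoff to Left: p·1 + (1−p)·(-5) = 6p - 5
  -4p + 2 = 6p - 5  ⇒  -10p = -7  ⇒  p = 7/10.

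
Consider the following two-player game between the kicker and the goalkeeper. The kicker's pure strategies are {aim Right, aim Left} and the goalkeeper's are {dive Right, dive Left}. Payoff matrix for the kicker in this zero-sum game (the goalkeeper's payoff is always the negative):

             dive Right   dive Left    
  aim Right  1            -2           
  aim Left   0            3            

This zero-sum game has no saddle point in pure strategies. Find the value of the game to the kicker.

v = 1/2

The goalkeeper's mix must leave the kicker indifferent between aim Right and aim Left.
  the kicker's payoff from aim Right: q·1 + (1−q)·(-2) = 3q - 2
  the kicker's payoff from aim Left: q·0 + (1−q)·3 = -3q + 3
  3q - 2 = -3q + 3  ⇒  6q = 5  ⇒  q = 5/6.
The value is the kicker's expected payoff against this mix (using aim Right): (5/6)·1 + (1/6)·(-2) = 1/2.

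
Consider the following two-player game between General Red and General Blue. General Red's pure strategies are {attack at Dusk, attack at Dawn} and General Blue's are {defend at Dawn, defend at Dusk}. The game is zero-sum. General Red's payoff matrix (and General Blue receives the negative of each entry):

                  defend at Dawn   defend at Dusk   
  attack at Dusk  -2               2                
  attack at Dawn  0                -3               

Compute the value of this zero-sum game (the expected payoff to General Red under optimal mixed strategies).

General Red's indifference between attack at Dusk and attack at Dawn determines General Blue's mixing probability q:
  General Red's payoff from attack at Dusk: q·(-2) + (1−q)·2 = -4q + 2
  General Red's payoff from attack at Dawn: q·0 + (1−q)·(-3) = 3q - 3
  -4q + 2 = 3q - 3  ⇒  -7q = -5  ⇒  q = 5/7.
The value is General Red's expected payoff against this mix (using attack at Dusk): (5/7)·(-2) + (2/7)·2 = -6/7.

v = -6/7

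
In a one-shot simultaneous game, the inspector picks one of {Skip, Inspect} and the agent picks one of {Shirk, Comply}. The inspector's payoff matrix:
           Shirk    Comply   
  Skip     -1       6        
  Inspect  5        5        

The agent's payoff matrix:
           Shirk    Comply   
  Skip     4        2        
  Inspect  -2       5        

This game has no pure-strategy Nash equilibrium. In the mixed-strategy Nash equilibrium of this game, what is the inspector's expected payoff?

Set the inspector's expected payoff from Skip equal to that from Inspect:
  the inspector's payoff from Skip: q·(-1) + (1−q)·6 = -7q + 6
  the inspector's payoff from Inspect: q·5 + (1−q)·5 = 5
  -7q + 6 = 5  ⇒  -7q = -1  ⇒  q = 1/7.
At equilibrium the inspector is indifferent across rows, so the inspector's payoff equals the payoff from Skip: (1/7)·(-1) + (6/7)·6 = 5.

5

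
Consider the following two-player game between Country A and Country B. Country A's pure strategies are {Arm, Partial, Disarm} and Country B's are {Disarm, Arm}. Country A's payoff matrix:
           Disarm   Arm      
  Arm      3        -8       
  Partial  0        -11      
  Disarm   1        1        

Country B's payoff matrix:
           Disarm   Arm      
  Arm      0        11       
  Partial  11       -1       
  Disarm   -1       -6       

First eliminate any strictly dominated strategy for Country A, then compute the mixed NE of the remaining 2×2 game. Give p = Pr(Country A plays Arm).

Country A's strategy Partial is strictly dominated by Arm: 3 > 0 and -8 > -11. Eliminate Partial.
Country A's mix must leave Country B indifferent between Disarm and Arm.
  Country B's payoff to Disarm: p·0 + (1−p)·(-1) = p - 1
  Country B's payoff to Arm: p·11 + (1−p)·(-6) = 17p - 6
  p - 1 = 17p - 6  ⇒  -16p = -5  ⇒  p = 5/16.

p = 5/16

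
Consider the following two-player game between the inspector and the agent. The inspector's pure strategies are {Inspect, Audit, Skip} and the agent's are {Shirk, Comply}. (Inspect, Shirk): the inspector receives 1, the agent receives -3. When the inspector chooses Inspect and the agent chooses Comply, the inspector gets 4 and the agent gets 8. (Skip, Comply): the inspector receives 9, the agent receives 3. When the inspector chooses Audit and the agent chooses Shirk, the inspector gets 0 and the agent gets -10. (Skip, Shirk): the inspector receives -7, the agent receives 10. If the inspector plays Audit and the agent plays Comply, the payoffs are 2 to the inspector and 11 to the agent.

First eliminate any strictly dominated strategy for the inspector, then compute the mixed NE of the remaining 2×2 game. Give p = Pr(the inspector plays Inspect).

p = 7/18

The inspector's strategy Audit is strictly dominated by Inspect: 1 > 0 and 4 > 2. Eliminate Audit.
The inspector's mix must leave the agent indifferent between Shirk and Comply.
  the agent's payoff from Shirk: p·(-3) + (1−p)·10 = -13p + 10
  the agent's payoff from Comply: p·8 + (1−p)·3 = 5p + 3
  -13p + 10 = 5p + 3  ⇒  -18p = -7  ⇒  p = 7/18.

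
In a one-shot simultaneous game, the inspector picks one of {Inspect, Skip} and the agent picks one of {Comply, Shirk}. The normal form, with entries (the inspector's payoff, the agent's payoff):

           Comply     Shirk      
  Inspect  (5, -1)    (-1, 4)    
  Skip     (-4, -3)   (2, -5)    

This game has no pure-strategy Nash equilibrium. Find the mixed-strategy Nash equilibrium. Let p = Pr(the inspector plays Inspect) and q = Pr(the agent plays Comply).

The agent's indifference between Comply and Shirk determines the inspector's mixing probability p:
  the agent's payoff from Comply: p·(-1) + (1−p)·(-3) = 2p - 3
  the agent's payoff from Shirk: p·4 + (1−p)·(-5) = 9p - 5
  2p - 3 = 9p - 5  ⇒  -7p = -2  ⇒  p = 2/7.
In a mixed equilibrium the inspector is indifferent between Inspect and Skip; this condition fixes q.
  the inspector's expected payoff from Inspect: q·5 + (1−q)·(-1) = 6q - 1
  the inspector's expected payoff from Skip: q·(-4) + (1−q)·2 = -6q + 2
  6q - 1 = -6q + 2  ⇒  12q = 3  ⇒  q = 1/4.

p = 2/7, q = 1/4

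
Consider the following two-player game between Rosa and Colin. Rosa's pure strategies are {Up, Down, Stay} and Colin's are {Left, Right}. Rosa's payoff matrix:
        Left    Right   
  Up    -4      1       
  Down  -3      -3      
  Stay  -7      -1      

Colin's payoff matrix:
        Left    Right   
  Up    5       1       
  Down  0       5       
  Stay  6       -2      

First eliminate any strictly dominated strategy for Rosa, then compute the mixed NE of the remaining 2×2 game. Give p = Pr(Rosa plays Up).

Rosa's strategy Stay is strictly dominated by Up: -4 > -7 and 1 > -1. Eliminate Stay.
Rosa's mix must leave Colin indifferent between Left and Right.
  Colin's expected payoff from Left: p·5 + (1−p)·0 = 5p
  Colin's expected payoff from Right: p·1 + (1−p)·5 = -4p + 5
  5p = -4p + 5  ⇒  9p = 5  ⇒  p = 5/9.

p = 5/9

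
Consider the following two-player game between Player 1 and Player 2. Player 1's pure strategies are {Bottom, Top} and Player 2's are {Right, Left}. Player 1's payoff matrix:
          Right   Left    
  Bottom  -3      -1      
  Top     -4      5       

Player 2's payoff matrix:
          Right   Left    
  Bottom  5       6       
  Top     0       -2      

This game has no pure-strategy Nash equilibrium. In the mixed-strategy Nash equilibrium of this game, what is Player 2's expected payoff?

Player 2's indifference between Right and Left determines Player 1's mixing probability p:
  Player 2's payoff to Right: p·5 + (1−p)·0 = 5p
  Player 2's payoff to Left: p·6 + (1−p)·(-2) = 8p - 2
  5p = 8p - 2  ⇒  -3p = -2  ⇒  p = 2/3.
At equilibrium Player 2 is indifferent across columns, so Player 2's payoff equals the payoff from Right: (2/3)·5 + (1/3)·0 = 10/3.

10/3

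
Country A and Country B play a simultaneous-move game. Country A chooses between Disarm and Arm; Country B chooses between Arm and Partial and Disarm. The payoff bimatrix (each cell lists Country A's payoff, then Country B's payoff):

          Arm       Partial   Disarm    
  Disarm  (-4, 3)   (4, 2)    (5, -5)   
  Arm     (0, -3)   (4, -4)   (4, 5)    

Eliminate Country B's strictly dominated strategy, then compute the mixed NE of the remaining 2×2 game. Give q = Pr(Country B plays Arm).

Country B's strategy Partial is strictly dominated by Arm: 3 > 2 and -3 > -4. Eliminate Partial.
In a mixed equilibrium Country A is indifferent between Disarm and Arm; this condition fixes q.
  Country A's payoff to Disarm: q·(-4) + (1−q)·5 = -9q + 5
  Country A's payoff to Arm: q·0 + (1−q)·4 = -4q + 4
  -9q + 5 = -4q + 4  ⇒  -5q = -1  ⇒  q = 1/5.

q = 1/5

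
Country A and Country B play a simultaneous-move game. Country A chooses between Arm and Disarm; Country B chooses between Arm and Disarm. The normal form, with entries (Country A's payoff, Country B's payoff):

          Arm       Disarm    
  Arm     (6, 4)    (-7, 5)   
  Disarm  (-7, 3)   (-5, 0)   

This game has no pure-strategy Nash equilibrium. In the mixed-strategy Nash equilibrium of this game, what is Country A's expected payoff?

-79/15

Country B's mix must leave Country A indifferent between Arm and Disarm.
  Country A's expected payoff from Arm: q·6 + (1−q)·(-7) = 13q - 7
  Country A's expected payoff from Disarm: q·(-7) + (1−q)·(-5) = -2q - 5
  13q - 7 = -2q - 5  ⇒  15q = 2  ⇒  q = 2/15.
At equilibrium Country A is indifferent across rows, so Country A's payoff equals the payoff from Arm: (2/15)·6 + (13/15)·(-7) = -79/15.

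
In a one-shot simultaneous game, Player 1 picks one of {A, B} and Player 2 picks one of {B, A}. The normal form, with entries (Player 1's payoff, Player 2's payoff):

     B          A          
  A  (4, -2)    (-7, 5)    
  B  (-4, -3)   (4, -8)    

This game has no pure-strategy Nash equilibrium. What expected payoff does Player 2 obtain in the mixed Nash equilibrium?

-31/12

For Player 2 to be willing to mix, Player 2 must be indifferent between B and A, which pins down Player 1's mix.
  Player 2's payoff to B: p·(-2) + (1−p)·(-3) = p - 3
  Player 2's payoff to A: p·5 + (1−p)·(-8) = 13p - 8
  p - 3 = 13p - 8  ⇒  -12p = -5  ⇒  p = 5/12.
At equilibrium Player 2 is indifferent across columns, so Player 2's payoff equals the payoff from B: (5/12)·(-2) + (7/12)·(-3) = -31/12.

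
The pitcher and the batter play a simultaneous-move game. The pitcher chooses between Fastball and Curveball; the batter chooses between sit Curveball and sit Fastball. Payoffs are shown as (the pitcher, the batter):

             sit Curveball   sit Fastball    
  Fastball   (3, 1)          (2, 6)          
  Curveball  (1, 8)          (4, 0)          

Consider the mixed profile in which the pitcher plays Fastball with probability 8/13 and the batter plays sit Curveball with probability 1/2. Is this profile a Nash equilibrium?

Check the batter's indifference given the pitcher's mix p = 8/13:
  payoff from sit Curveball = 48/13; payoff from sit Fastball = 48/13 — equal.
Check the pitcher's indifference given the batter's mix q = 1/2:
  payoff from Fastball = 5/2; payoff from Curveball = 5/2 — equal.
Both players are indifferent, so neither can profitably deviate.

Yes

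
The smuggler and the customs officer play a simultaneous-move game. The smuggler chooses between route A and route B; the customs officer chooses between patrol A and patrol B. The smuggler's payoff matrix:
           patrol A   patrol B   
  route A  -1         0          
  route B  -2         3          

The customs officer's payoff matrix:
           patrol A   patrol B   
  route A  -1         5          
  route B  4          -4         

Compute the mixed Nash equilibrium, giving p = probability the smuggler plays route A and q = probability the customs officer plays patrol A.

p = 4/7, q = 3/4

Set the customs officer's expected payoff from patrol A equal to that from patrol B:
  the customs officer's payoff to patrol A: p·(-1) + (1−p)·4 = -5p + 4
  the customs officer's payoff to patrol B: p·5 + (1−p)·(-4) = 9p - 4
  -5p + 4 = 9p - 4  ⇒  -14p = -8  ⇒  p = 4/7.
For the smuggler to be willing to mix, the smuggler must be indifferent between route A and route B, which pins down the customs officer's mix.
  the smuggler's payoff to route A: q·(-1) + (1−q)·0 = -q
  the smuggler's payoff to route B: q·(-2) + (1−q)·3 = -5q + 3
  -q = -5q + 3  ⇒  4q = 3  ⇒  q = 3/4.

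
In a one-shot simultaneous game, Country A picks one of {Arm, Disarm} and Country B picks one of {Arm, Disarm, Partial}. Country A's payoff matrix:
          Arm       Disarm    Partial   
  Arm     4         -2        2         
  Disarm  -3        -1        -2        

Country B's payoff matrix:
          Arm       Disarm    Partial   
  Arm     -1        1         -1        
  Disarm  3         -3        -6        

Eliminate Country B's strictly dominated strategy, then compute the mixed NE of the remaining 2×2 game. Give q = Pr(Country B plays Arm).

q = 1/8

Country B's strategy Partial is strictly dominated by Disarm: 1 > -1 and -3 > -6. Eliminate Partial.
Set Country A's expected payoff from Arm equal to that from Disarm:
  Country A's expected payoff from Arm: q·4 + (1−q)·(-2) = 6q - 2
  Country A's expected payoff from Disarm: q·(-3) + (1−q)·(-1) = -2q - 1
  6q - 2 = -2q - 1  ⇒  8q = 1  ⇒  q = 1/8.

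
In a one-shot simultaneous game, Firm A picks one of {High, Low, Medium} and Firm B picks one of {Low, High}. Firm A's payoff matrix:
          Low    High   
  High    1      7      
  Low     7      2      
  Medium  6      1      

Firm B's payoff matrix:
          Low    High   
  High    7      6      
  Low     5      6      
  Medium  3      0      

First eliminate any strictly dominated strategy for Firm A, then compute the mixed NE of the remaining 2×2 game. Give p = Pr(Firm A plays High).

p = 1/2

Firm A's strategy Medium is strictly dominated by Low: 7 > 6 and 2 > 1. Eliminate Medium.
Firm B's indifference between Low and High determines Firm A's mixing probability p:
  Firm B's payoff to Low: p·7 + (1−p)·5 = 2p + 5
  Firm B's payoff to High: p·6 + (1−p)·6 = 6
  2p + 5 = 6  ⇒  2p = 1  ⇒  p = 1/2.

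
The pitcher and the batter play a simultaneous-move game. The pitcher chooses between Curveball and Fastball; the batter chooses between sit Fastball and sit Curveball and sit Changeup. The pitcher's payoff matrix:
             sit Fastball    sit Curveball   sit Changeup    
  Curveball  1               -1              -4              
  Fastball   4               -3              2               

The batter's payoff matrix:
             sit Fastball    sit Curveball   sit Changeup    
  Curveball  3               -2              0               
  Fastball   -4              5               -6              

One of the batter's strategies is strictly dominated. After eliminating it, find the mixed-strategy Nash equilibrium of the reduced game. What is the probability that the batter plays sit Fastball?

q = 2/5

The batter's strategy sit Changeup is strictly dominated by sit Fastball: 3 > 0 and -4 > -6. Eliminate sit Changeup.
In a mixed equilibrium the pitcher is indifferent between Curveball and Fastball; this condition fixes q.
  the pitcher's payoff to Curveball: q·1 + (1−q)·(-1) = 2q - 1
  the pitcher's payoff to Fastball: q·4 + (1−q)·(-3) = 7q - 3
  2q - 1 = 7q - 3  ⇒  -5q = -2  ⇒  q = 2/5.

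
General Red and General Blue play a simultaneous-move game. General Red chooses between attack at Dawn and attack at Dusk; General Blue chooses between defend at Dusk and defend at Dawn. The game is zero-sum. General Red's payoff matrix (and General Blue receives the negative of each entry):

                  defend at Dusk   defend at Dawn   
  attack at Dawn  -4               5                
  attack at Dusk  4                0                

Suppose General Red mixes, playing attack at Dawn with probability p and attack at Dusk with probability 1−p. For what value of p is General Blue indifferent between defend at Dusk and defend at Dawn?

p = 4/13

For General Blue to be willing to mix, General Blue must be indifferent between defend at Dusk and defend at Dawn, which pins down General Red's mix.
  General Blue's payoff from defend at Dusk: p·4 + (1−p)·(-4) = 8p - 4
  General Blue's payoff from defend at Dawn: p·(-5) + (1−p)·0 = -5p
  8p - 4 = -5p  ⇒  13p = 4  ⇒  p = 4/13.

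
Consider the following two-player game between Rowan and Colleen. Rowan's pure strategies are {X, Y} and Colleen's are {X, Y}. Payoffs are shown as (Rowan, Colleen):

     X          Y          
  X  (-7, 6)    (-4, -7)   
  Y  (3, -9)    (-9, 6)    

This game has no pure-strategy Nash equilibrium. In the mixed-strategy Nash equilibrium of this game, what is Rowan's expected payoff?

-5

For Rowan to be willing to mix, Rowan must be indifferent between X and Y, which pins down Colleen's mix.
  Rowan's payoff from X: q·(-7) + (1−q)·(-4) = -3q - 4
  Rowan's payoff from Y: q·3 + (1−q)·(-9) = 12q - 9
  -3q - 4 = 12q - 9  ⇒  -15q = -5  ⇒  q = 1/3.
At equilibrium Rowan is indifferent across rows, so Rowan's payoff equals the payoff from X: (1/3)·(-7) + (2/3)·(-4) = -5.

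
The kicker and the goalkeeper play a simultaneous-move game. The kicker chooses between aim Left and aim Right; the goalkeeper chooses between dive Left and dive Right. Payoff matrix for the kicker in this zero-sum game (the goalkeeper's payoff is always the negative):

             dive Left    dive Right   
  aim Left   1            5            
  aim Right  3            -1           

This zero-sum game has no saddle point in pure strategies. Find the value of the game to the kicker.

The kicker's indifference between aim Left and aim Right determines the goalkeeper's mixing probability q:
  the kicker's expected payoff from aim Left: q·1 + (1−q)·5 = -4q + 5
  the kicker's expected payoff from aim Right: q·3 + (1−q)·(-1) = 4q - 1
  -4q + 5 = 4q - 1  ⇒  -8q = -6  ⇒  q = 3/4.
The value is the kicker's expected payoff against this mix (using aim Left): (3/4)·1 + (1/4)·5 = 2.

v = 2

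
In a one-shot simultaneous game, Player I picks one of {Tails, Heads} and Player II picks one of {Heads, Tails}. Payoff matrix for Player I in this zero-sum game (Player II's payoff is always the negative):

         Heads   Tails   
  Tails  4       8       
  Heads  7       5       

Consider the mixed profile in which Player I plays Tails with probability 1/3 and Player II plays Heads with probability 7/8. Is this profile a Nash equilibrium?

No

Given Player II's mix q = 7/8, Player I's payoff from Tails is 9/2 but from Heads is 27/4. Player I strictly prefers Heads, so Player I would not mix.
So the proposed profile is not a Nash equilibrium.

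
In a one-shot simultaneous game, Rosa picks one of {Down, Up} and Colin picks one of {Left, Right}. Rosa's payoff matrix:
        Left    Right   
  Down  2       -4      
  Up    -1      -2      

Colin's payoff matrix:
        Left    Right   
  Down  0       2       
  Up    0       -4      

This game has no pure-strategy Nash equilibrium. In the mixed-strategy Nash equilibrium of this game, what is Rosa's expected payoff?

For Rosa to be willing to mix, Rosa must be indifferent between Down and Up, which pins down Colin's mix.
  Rosa's payoff to Down: q·2 + (1−q)·(-4) = 6q - 4
  Rosa's payoff to Up: q·(-1) + (1−q)·(-2) = q - 2
  6q - 4 = q - 2  ⇒  5q = 2  ⇒  q = 2/5.
At equilibrium Rosa is indifferent across rows, so Rosa's payoff equals the payoff from Down: (2/5)·2 + (3/5)·(-4) = -8/5.

-8/5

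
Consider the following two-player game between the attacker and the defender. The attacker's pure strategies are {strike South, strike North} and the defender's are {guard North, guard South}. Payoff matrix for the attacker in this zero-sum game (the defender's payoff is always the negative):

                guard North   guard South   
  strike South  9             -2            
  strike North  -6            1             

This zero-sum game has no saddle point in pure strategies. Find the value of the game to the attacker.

v = -1/6

The defender's mix must leave the attacker indifferent between strike South and strike North.
  the attacker's payoff to strike South: q·9 + (1−q)·(-2) = 11q - 2
  the attacker's payoff to strike North: q·(-6) + (1−q)·1 = -7q + 1
  11q - 2 = -7q + 1  ⇒  18q = 3  ⇒  q = 1/6.
The value is the attacker's expected payoff against this mix (using strike South): (1/6)·9 + (5/6)·(-2) = -1/6.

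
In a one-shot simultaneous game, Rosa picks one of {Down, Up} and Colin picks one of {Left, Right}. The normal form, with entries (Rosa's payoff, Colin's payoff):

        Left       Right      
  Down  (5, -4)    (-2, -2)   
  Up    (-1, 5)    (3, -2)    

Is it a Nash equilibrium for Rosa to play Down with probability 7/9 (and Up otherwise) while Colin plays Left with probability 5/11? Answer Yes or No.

Yes

Check Colin's indifference given Rosa's mix p = 7/9:
  payoff from Left = -2; payoff from Right = -2 — equal.
Check Rosa's indifference given Colin's mix q = 5/11:
  payoff from Down = 13/11; payoff from Up = 13/11 — equal.
Both players are indifferent, so neither can profitably deviate.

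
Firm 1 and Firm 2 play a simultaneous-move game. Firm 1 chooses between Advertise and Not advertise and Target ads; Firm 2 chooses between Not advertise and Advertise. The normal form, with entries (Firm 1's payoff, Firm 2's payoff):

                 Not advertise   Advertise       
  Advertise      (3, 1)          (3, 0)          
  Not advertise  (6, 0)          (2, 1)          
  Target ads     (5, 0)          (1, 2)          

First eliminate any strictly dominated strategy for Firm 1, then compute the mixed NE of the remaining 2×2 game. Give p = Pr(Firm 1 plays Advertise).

p = 1/2

Firm 1's strategy Target ads is strictly dominated by Not advertise: 6 > 5 and 2 > 1. Eliminate Target ads.
Firm 2's indifference between Not advertise and Advertise determines Firm 1's mixing probability p:
  Firm 2's payoff from Not advertise: p·1 + (1−p)·0 = p
  Firm 2's payoff from Advertise: p·0 + (1−p)·1 = -p + 1
  p = -p + 1  ⇒  2p = 1  ⇒  p = 1/2.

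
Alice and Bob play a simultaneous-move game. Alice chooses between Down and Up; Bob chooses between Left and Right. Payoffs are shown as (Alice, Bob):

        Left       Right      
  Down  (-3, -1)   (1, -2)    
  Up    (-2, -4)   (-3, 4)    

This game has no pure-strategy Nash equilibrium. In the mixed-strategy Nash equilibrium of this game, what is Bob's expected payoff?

Alice's mix must leave Bob indifferent between Left and Right.
  Bob's payoff to Left: p·(-1) + (1−p)·(-4) = 3p - 4
  Bob's payoff to Right: p·(-2) + (1−p)·4 = -6p + 4
  3p - 4 = -6p + 4  ⇒  9p = 8  ⇒  p = 8/9.
At equilibrium Bob is indifferent across columns, so Bob's payoff equals the payoff from Left: (8/9)·(-1) + (1/9)·(-4) = -4/3.

-4/3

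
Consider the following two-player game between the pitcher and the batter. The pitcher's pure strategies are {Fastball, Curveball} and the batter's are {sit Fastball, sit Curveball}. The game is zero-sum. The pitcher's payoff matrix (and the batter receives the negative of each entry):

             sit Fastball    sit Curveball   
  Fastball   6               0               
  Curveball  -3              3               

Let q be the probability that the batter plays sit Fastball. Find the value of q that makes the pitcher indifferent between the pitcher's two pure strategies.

Set the pitcher's expected payoff from Fastball equal to that from Curveball:
  the pitcher's expected payoff from Fastball: q·6 + (1−q)·0 = 6q
  the pitcher's expected payoff from Curveball: q·(-3) + (1−q)·3 = -6q + 3
  6q = -6q + 3  ⇒  12q = 3  ⇒  q = 1/4.

q = 1/4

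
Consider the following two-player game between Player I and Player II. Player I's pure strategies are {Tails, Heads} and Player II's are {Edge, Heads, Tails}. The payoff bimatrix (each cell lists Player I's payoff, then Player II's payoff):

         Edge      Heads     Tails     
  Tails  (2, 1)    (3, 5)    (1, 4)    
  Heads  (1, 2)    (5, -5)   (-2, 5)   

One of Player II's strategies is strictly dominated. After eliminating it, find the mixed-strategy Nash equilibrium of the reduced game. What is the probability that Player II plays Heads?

Player II's strategy Edge is strictly dominated by Tails: 4 > 1 and 5 > 2. Eliminate Edge.
Player I's indifference between Tails and Heads determines Player II's mixing probability q:
  Player I's expected payoff from Tails: q·3 + (1−q)·1 = 2q + 1
  Player I's expected payoff from Heads: q·5 + (1−q)·(-2) = 7q - 2
  2q + 1 = 7q - 2  ⇒  -5q = -3  ⇒  q = 3/5.

q = 3/5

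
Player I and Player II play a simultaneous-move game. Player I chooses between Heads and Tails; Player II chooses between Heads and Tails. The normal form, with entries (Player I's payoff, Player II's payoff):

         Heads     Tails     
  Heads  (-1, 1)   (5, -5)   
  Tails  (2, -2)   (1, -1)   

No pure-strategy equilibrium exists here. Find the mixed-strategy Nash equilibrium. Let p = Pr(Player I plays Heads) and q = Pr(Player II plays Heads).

Player I's mix must leave Player II indifferent between Heads and Tails.
  Player II's expected payoff from Heads: p·1 + (1−p)·(-2) = 3p - 2
  Player II's expected payoff from Tails: p·(-5) + (1−p)·(-1) = -4p - 1
  3p - 2 = -4p - 1  ⇒  7p = 1  ⇒  p = 1/7.
For Player I to be willing to mix, Player I must be indifferent between Heads and Tails, which pins down Player II's mix.
  Player I's payoff from Heads: q·(-1) + (1−q)·5 = -6q + 5
  Player I's payoff from Tails: q·2 + (1−q)·1 = q + 1
  -6q + 5 = q + 1  ⇒  -7q = -4  ⇒  q = 4/7.

p = 1/7, q = 4/7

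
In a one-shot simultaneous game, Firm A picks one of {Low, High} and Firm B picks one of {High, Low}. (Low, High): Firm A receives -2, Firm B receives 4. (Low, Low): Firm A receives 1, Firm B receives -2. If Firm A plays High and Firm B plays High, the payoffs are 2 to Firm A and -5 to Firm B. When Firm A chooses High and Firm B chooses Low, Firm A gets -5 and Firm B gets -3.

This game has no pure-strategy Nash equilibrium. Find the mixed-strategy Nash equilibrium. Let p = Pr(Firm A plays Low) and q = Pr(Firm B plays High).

p = 1/4, q = 3/5

Set Firm B's expected payoff from High equal to that from Low:
  Firm B's expected payoff from High: p·4 + (1−p)·(-5) = 9p - 5
  Firm B's expected payoff from Low: p·(-2) + (1−p)·(-3) = p - 3
  9p - 5 = p - 3  ⇒  8p = 2  ⇒  p = 1/4.
Set Firm A's expected payoff from Low equal to that from High:
  Firm A's expected payoff from Low: q·(-2) + (1−q)·1 = -3q + 1
  Firm A's expected payoff from High: q·2 + (1−q)·(-5) = 7q - 5
  -3q + 1 = 7q - 5  ⇒  -10q = -6  ⇒  q = 3/5.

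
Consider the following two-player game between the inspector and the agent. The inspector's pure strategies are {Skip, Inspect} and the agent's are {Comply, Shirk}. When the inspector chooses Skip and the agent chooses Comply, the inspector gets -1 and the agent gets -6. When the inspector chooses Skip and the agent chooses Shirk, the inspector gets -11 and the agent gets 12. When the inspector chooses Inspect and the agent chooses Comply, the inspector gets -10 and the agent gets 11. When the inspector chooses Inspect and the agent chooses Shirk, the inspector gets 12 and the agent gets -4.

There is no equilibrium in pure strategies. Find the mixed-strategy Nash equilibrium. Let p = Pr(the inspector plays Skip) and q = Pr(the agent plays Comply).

The agent's indifference between Comply and Shirk determines the inspector's mixing probability p:
  the agent's payoff to Comply: p·(-6) + (1−p)·11 = -17p + 11
  the agent's payoff to Shirk: p·12 + (1−p)·(-4) = 16p - 4
  -17p + 11 = 16p - 4  ⇒  -33p = -15  ⇒  p = 5/11.
In a mixed equilibrium the inspector is indifferent between Skip and Inspect; this condition fixes q.
  the inspector's payoff from Skip: q·(-1) + (1−q)·(-11) = 10q - 11
  the inspector's payoff from Inspect: q·(-10) + (1−q)·12 = -22q + 12
  10q - 11 = -22q + 12  ⇒  32q = 23  ⇒  q = 23/32.

p = 5/11, q = 23/32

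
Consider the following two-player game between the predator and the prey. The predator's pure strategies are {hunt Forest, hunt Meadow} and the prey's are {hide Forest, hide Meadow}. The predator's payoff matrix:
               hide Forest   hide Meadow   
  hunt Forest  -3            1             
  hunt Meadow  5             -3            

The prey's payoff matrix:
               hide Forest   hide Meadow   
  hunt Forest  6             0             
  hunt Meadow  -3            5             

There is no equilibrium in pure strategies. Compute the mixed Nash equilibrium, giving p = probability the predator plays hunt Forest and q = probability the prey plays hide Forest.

p = 4/7, q = 1/3

For the prey to be willing to mix, the prey must be indifferent between hide Forest and hide Meadow, which pins down the predator's mix.
  the prey's payoff to hide Forest: p·6 + (1−p)·(-3) = 9p - 3
  the prey's payoff to hide Meadow: p·0 + (1−p)·5 = -5p + 5
  9p - 3 = -5p + 5  ⇒  14p = 8  ⇒  p = 4/7.
In a mixed equilibrium the predator is indifferent between hunt Forest and hunt Meadow; this condition fixes q.
  the predator's payoff from hunt Forest: q·(-3) + (1−q)·1 = -4q + 1
  the predator's payoff from hunt Meadow: q·5 + (1−q)·(-3) = 8q - 3
  -4q + 1 = 8q - 3  ⇒  -12q = -4  ⇒  q = 1/3.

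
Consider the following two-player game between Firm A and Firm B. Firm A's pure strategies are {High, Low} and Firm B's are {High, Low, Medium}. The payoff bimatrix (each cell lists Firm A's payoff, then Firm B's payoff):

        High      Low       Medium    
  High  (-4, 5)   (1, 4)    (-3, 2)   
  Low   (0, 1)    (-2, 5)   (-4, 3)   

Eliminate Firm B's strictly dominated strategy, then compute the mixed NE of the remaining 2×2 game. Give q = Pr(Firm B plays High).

Firm B's strategy Medium is strictly dominated by Low: 4 > 2 and 5 > 3. Eliminate Medium.
For Firm A to be willing to mix, Firm A must be indifferent between High and Low, which pins down Firm B's mix.
  Firm A's payoff to High: q·(-4) + (1−q)·1 = -5q + 1
  Firm A's payoff to Low: q·0 + (1−q)·(-2) = 2q - 2
  -5q + 1 = 2q - 2  ⇒  -7q = -3  ⇒  q = 3/7.

q = 3/7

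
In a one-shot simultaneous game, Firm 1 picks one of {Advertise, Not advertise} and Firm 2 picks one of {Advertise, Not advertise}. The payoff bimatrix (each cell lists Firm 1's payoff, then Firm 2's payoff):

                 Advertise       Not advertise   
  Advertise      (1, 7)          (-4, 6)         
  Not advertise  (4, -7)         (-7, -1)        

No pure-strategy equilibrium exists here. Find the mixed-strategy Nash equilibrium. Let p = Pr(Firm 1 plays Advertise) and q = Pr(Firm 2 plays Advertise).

p = 6/7, q = 1/2

Set Firm 2's expected payoff from Advertise equal to that from Not advertise:
  Firm 2's payoff from Advertise: p·7 + (1−p)·(-7) = 14p - 7
  Firm 2's payoff from Not advertise: p·6 + (1−p)·(-1) = 7p - 1
  14p - 7 = 7p - 1  ⇒  7p = 6  ⇒  p = 6/7.
Firm 2's mix must leave Firm 1 indifferent between Advertise and Not advertise.
  Firm 1's expected payoff from Advertise: q·1 + (1−q)·(-4) = 5q - 4
  Firm 1's expected payoff from Not advertise: q·4 + (1−q)·(-7) = 11q - 7
  5q - 4 = 11q - 7  ⇒  -6q = -3  ⇒  q = 1/2.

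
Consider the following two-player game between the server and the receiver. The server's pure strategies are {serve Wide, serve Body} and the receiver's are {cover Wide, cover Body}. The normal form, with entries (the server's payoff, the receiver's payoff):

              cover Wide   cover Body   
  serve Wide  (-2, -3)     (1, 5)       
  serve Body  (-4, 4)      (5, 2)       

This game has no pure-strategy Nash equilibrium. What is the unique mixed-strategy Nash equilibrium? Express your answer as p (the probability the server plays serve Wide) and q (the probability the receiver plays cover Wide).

In a mixed equilibrium the receiver is indifferent between cover Wide and cover Body; this condition fixes p.
  the receiver's payoff from cover Wide: p·(-3) + (1−p)·4 = -7p + 4
  the receiver's payoff from cover Body: p·5 + (1−p)·2 = 3p + 2
  -7p + 4 = 3p + 2  ⇒  -10p = -2  ⇒  p = 1/5.
For the server to be willing to mix, the server must be indifferent between serve Wide and serve Body, which pins down the receiver's mix.
  the server's payoff from serve Wide: q·(-2) + (1−q)·1 = -3q + 1
  the server's payoff from serve Body: q·(-4) + (1−q)·5 = -9q + 5
  -3q + 1 = -9q + 5  ⇒  6q = 4  ⇒  q = 2/3.

p = 1/5, q = 2/3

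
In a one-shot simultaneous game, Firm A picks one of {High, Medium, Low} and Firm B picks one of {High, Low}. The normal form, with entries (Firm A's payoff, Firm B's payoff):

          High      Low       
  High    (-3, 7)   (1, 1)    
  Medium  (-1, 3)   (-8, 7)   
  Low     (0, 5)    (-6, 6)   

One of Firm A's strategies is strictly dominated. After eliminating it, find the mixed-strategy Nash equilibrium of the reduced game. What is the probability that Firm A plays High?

p = 1/7

Firm A's strategy Medium is strictly dominated by Low: 0 > -1 and -6 > -8. Eliminate Medium.
For Firm B to be willing to mix, Firm B must be indifferent between High and Low, which pins down Firm A's mix.
  Firm B's expected payoff from High: p·7 + (1−p)·5 = 2p + 5
  Firm B's expected payoff from Low: p·1 + (1−p)·6 = -5p + 6
  2p + 5 = -5p + 6  ⇒  7p = 1  ⇒  p = 1/7.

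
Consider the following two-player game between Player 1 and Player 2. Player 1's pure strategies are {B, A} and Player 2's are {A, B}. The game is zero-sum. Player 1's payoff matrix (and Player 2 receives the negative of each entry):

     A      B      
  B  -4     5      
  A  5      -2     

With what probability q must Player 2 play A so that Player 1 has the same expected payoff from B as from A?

Player 1's indifference between B and A determines Player 2's mixing probability q:
  Player 1's payoff to B: q·(-4) + (1−q)·5 = -9q + 5
  Player 1's payoff to A: q·5 + (1−q)·(-2) = 7q - 2
  -9q + 5 = 7q - 2  ⇒  -16q = -7  ⇒  q = 7/16.

q = 7/16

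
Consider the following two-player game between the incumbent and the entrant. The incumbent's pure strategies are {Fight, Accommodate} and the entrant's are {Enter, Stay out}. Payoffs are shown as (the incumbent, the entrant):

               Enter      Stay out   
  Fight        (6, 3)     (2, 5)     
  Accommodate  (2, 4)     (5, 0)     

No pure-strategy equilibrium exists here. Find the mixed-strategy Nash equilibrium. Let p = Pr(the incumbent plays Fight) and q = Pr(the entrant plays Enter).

p = 2/3, q = 3/7

In a mixed equilibrium the entrant is indifferent between Enter and Stay out; this condition fixes p.
  the entrant's payoff to Enter: p·3 + (1−p)·4 = -p + 4
  the entrant's payoff to Stay out: p·5 + (1−p)·0 = 5p
  -p + 4 = 5p  ⇒  -6p = -4  ⇒  p = 2/3.
The incumbent's indifference between Fight and Accommodate determines the entrant's mixing probability q:
  the incumbent's payoff to Fight: q·6 + (1−q)·2 = 4q + 2
  the incumbent's payoff to Accommodate: q·2 + (1−q)·5 = -3q + 5
  4q + 2 = -3q + 5  ⇒  7q = 3  ⇒  q = 3/7.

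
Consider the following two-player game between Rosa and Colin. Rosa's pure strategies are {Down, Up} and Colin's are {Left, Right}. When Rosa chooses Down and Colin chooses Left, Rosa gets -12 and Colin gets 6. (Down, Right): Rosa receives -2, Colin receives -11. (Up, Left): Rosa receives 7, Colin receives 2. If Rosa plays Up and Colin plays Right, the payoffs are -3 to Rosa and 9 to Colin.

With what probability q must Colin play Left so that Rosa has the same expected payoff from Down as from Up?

In a mixed equilibrium Rosa is indifferent between Down and Up; this condition fixes q.
  Rosa's payoff from Down: q·(-12) + (1−q)·(-2) = -10q - 2
  Rosa's payoff from Up: q·7 + (1−q)·(-3) = 10q - 3
  -10q - 2 = 10q - 3  ⇒  -20q = -1  ⇒  q = 1/20.

q = 1/20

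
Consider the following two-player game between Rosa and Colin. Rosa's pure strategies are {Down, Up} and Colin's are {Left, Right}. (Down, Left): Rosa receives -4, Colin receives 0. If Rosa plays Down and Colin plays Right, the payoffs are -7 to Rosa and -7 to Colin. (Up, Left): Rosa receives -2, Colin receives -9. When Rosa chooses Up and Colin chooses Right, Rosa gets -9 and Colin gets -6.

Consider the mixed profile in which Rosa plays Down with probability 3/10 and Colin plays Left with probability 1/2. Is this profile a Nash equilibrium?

Yes

Check Colin's indifference given Rosa's mix p = 3/10:
  payoff from Left = -63/10; payoff from Right = -63/10 — equal.
Check Rosa's indifference given Colin's mix q = 1/2:
  payoff from Down = -11/2; payoff from Up = -11/2 — equal.
Both players are indifferent, so neither can profitably deviate.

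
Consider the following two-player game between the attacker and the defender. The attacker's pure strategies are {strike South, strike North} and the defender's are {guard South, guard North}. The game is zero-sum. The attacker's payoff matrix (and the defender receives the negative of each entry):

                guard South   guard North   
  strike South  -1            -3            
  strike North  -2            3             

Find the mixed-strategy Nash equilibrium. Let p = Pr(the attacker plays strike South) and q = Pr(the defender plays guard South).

p = 5/7, q = 6/7

In a mixed equilibrium the defender is indifferent between guard South and guard North; this condition fixes p.
  the defender's expected payoff from guard South: p·1 + (1−p)·2 = -p + 2
  the defender's expected payoff from guard North: p·3 + (1−p)·(-3) = 6p - 3
  -p + 2 = 6p - 3  ⇒  -7p = -5  ⇒  p = 5/7.
Set the attacker's expected payoff from strike South equal to that from strike North:
  the attacker's payoff to strike South: q·(-1) + (1−q)·(-3) = 2q - 3
  the attacker's payoff to strike North: q·(-2) + (1−q)·3 = -5q + 3
  2q - 3 = -5q + 3  ⇒  7q = 6  ⇒  q = 6/7.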